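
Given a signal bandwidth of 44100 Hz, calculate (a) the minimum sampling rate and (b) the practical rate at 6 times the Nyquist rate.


By Nyquist theorem, fs_min = 2 * fmax.
fs_min = 2 * 44100 = 88200 Hz
Practical rate = 6 * fs_min = 6 * 88200 = 529200 Hz

fs_min = 88200 Hz, fs_practical = 529200 Hz


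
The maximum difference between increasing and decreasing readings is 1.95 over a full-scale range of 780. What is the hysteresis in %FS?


Hysteresis = (max difference / full scale) * 100%.
H = (1.95 / 780) * 100
H = 0.25 %FS

0.25 %FS


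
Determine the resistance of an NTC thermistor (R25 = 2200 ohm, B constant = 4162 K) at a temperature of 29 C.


NTC thermistor equation: Rt = R25 * exp(B * (1/T - 1/T25)).
T in Kelvin: 302.15 K, T25 = 298.15 K
1/T - 1/T25 = 1/302.15 - 1/298.15 = -4.44e-05
B * (1/T - 1/T25) = 4162 * -4.44e-05 = -0.1848
Rt = 2200 * exp(-0.1848) = 1828.8 ohm

1828.8 ohm


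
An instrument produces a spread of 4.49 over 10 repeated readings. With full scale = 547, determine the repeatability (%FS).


Repeatability = (spread / full scale) * 100%.
R = (4.49 / 547) * 100
R = 0.821 %FS

0.821 %FS


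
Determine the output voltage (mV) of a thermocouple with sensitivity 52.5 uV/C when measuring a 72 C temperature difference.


The thermocouple output V = sensitivity * dT.
V = 52.5 uV/C * 72 C
V = 3780.0 uV
V = 3.78 mV

3.78 mV


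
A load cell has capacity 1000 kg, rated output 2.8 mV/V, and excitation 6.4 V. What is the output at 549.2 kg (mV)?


Vout = rated_output * Vex * (load / capacity).
Vout = 2.8 * 6.4 * (549.2 / 1000)
Vout = 2.8 * 6.4 * 0.5492
Vout = 9.842 mV

9.842 mV


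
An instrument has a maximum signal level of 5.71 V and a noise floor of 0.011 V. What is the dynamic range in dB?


Dynamic range = 20 * log10(Vmax / Vnoise).
DR = 20 * log10(5.71 / 0.011)
DR = 20 * log10(519.09)
DR = 54.3 dB

54.3 dB


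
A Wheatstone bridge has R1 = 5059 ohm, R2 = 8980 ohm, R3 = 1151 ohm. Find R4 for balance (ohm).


At balance: R1*R4 = R2*R3, so R4 = R2*R3/R1.
R4 = 8980 * 1151 / 5059
R4 = 10335980 / 5059
R4 = 2043.09 ohm

2043.09 ohm


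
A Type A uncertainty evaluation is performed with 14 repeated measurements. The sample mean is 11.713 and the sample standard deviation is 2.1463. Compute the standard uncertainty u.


The standard uncertainty for Type A evaluation is u = s / sqrt(n).
u = 2.1463 / sqrt(14)
u = 2.1463 / 3.7417
u = 0.5736

0.5736


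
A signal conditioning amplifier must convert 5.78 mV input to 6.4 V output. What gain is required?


Gain = Vout / Vin (converting to same units).
G = 6.4 V / 5.78 mV
G = 6400.0 mV / 5.78 mV
G = 1107.27

1107.27


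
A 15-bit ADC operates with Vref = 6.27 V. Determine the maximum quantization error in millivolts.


The maximum quantization error is +/- LSB/2.
LSB = Vref / 2^n = 6.27 / 32768 = 0.00019135 V
Max error = LSB / 2 = 0.00019135 / 2 = 9.567e-05 V
Max error = 0.0957 mV

0.0957 mV


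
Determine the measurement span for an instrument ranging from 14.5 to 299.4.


Span = upper range - lower range.
Span = 299.4 - (14.5)
Span = 284.9

284.9


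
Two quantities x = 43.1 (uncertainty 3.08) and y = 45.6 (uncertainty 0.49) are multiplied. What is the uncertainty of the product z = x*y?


For a product z = x*y, the relative uncertainty is:
uz/z = sqrt((ux/x)^2 + (uy/y)^2)
Relative uncertainties: ux/x = 3.08/43.1 = 0.071462
uy/y = 0.49/45.6 = 0.010746
z = 43.1 * 45.6 = 1965.4
uz = 1965.4 * sqrt(0.071462^2 + 0.010746^2) = 142.027

142.027


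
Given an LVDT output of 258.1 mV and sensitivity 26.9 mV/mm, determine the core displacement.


Displacement = Vout / sensitivity.
d = 258.1 / 26.9
d = 9.595 mm

9.595 mm


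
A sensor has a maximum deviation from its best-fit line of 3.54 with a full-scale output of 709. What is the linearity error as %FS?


Linearity error = (max deviation / full scale) * 100%.
Linearity = (3.54 / 709) * 100
Linearity = 0.499 %FS

0.499 %FS


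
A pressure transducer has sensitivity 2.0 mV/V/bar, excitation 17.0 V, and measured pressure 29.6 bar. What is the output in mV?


Output = sensitivity * Vex * P.
Vout = 2.0 * 17.0 * 29.6
Vout = 34.0 * 29.6
Vout = 1006.4 mV

1006.4 mV


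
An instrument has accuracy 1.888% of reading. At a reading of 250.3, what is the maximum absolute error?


Absolute error = (accuracy% / 100) * reading.
Error = (1.888 / 100) * 250.3
Error = 0.01888 * 250.3
Error = 4.7257

4.7257


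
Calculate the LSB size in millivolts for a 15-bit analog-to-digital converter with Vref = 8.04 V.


The resolution (LSB) of an ADC is Vref / 2^n.
LSB = 8.04 / 2^15
LSB = 8.04 / 32768
LSB = 0.00024536 V = 0.24536133 mV

0.24536133 mV


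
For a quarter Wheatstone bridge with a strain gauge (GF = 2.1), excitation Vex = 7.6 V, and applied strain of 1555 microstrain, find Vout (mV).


Quarter bridge output: Vout = (GF * epsilon * Vex) / 4.
Vout = (2.1 * 1555e-6 * 7.6) / 4
Vout = 0.0248178 / 4 V
Vout = 0.00620445 V = 6.2044 mV

6.2044 mV


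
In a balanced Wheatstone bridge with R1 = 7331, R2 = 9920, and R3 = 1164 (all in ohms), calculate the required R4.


At balance: R1*R4 = R2*R3, so R4 = R2*R3/R1.
R4 = 9920 * 1164 / 7331
R4 = 11546880 / 7331
R4 = 1575.08 ohm

1575.08 ohm


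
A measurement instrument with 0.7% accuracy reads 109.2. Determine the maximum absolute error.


Absolute error = (accuracy% / 100) * reading.
Error = (0.7 / 100) * 109.2
Error = 0.007 * 109.2
Error = 0.7644

0.7644


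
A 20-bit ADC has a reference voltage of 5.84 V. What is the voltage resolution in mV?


The resolution (LSB) of an ADC is Vref / 2^n.
LSB = 5.84 / 2^20
LSB = 5.84 / 1048576
LSB = 5.57e-06 V = 0.00556946 mV

0.00556946 mV


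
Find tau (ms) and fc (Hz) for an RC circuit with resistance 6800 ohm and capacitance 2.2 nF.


Time constant: tau = R * C.
tau = 6800 * 2.20e-09 = 1.496e-05 s
tau = 0.015 ms
Cutoff frequency: fc = 1 / (2*pi*R*C).
fc = 1 / (2*pi*1.496e-05) = 10638.7 Hz

tau = 0.015 ms, fc = 10638.7 Hz


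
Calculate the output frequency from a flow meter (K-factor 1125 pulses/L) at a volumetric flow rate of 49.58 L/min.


Frequency = K * Q / 60 (converting L/min to L/s).
f = 1125 * 49.58 / 60
f = 55777.5 / 60
f = 929.62 Hz

929.62 Hz


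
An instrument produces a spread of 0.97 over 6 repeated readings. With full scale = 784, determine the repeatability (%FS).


Repeatability = (spread / full scale) * 100%.
R = (0.97 / 784) * 100
R = 0.124 %FS

0.124 %FS


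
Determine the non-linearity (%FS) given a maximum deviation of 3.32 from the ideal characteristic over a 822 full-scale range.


Linearity error = (max deviation / full scale) * 100%.
Linearity = (3.32 / 822) * 100
Linearity = 0.404 %FS

0.404 %FS


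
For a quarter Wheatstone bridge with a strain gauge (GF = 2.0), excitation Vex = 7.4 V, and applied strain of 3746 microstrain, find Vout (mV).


Quarter bridge output: Vout = (GF * epsilon * Vex) / 4.
Vout = (2.0 * 3746e-6 * 7.4) / 4
Vout = 0.0554408 / 4 V
Vout = 0.0138602 V = 13.8602 mV

13.8602 mV


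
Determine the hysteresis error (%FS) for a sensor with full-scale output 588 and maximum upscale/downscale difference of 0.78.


Hysteresis = (max difference / full scale) * 100%.
H = (0.78 / 588) * 100
H = 0.133 %FS

0.133 %FS


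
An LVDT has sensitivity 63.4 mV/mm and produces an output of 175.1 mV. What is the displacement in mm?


Displacement = Vout / sensitivity.
d = 175.1 / 63.4
d = 2.762 mm

2.762 mm


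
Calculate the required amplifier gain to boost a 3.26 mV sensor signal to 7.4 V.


Gain = Vout / Vin (converting to same units).
G = 7.4 V / 3.26 mV
G = 7400.0 mV / 3.26 mV
G = 2269.94

2269.94


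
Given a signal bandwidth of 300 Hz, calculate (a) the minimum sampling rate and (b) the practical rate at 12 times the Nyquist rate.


By Nyquist theorem, fs_min = 2 * fmax.
fs_min = 2 * 300 = 600 Hz
Practical rate = 12 * fs_min = 12 * 600 = 7200 Hz

fs_min = 600 Hz, fs_practical = 7200 Hz


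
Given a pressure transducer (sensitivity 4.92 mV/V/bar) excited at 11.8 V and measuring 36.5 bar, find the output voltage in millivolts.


Output = sensitivity * Vex * P.
Vout = 4.92 * 11.8 * 36.5
Vout = 58.056 * 36.5
Vout = 2119.04 mV

2119.04 mV


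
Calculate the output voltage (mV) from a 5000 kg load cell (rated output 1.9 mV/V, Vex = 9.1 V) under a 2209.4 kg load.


Vout = rated_output * Vex * (load / capacity).
Vout = 1.9 * 9.1 * (2209.4 / 5000)
Vout = 1.9 * 9.1 * 0.44188
Vout = 7.64 mV

7.64 mV


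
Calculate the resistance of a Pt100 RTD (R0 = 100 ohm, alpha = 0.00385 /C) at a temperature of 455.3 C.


The RTD equation: Rt = R0 * (1 + alpha * T).
Rt = 100 * (1 + 0.00385 * 455.3)
Rt = 100 * (1 + 1.752905)
Rt = 100 * 2.752905
Rt = 275.291 ohm

275.291 ohm


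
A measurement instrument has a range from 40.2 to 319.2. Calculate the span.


Span = upper range - lower range.
Span = 319.2 - (40.2)
Span = 279.0

279.0


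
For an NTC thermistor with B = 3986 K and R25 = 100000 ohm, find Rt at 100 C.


NTC thermistor equation: Rt = R25 * exp(B * (1/T - 1/T25)).
T in Kelvin: 373.15 K, T25 = 298.15 K
1/T - 1/T25 = 1/373.15 - 1/298.15 = -0.00067413
B * (1/T - 1/T25) = 3986 * -0.00067413 = -2.6871
Rt = 100000 * exp(-2.6871) = 6808.0 ohm

6808.0 ohm


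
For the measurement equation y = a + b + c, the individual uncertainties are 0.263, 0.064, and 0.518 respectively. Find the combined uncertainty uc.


For a sum of independent quantities, uc = sqrt(u1^2 + u2^2 + u3^2).
uc = sqrt(0.263^2 + 0.064^2 + 0.518^2)
uc = sqrt(0.069169 + 0.004096 + 0.268324)
uc = 0.5845

0.5845


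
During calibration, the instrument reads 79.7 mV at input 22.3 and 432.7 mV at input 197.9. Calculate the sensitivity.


Sensitivity = (y2 - y1) / (x2 - x1).
S = (432.7 - 79.7) / (197.9 - 22.3)
S = 353.0 / 175.6
S = 2.0103 mV/unit

2.0103 mV/unit


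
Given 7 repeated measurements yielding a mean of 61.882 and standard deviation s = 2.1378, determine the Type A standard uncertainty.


The standard uncertainty for Type A evaluation is u = s / sqrt(n).
u = 2.1378 / sqrt(7)
u = 2.1378 / 2.6458
u = 0.808

0.808


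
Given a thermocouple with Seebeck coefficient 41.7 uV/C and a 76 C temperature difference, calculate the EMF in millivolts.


The thermocouple output V = sensitivity * dT.
V = 41.7 uV/C * 76 C
V = 3169.2 uV
V = 3.169 mV

3.169 mV


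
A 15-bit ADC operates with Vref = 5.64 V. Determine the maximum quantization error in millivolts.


The maximum quantization error is +/- LSB/2.
LSB = Vref / 2^n = 5.64 / 32768 = 0.00017212 V
Max error = LSB / 2 = 0.00017212 / 2 = 8.606e-05 V
Max error = 0.0861 mV

0.0861 mV


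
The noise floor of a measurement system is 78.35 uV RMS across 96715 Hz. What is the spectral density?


Noise spectral density = Vrms / sqrt(BW).
NSD = 78.35 / sqrt(96715)
NSD = 78.35 / 310.9904
NSD = 0.2519 uV/sqrt(Hz)

0.2519 uV/sqrt(Hz)


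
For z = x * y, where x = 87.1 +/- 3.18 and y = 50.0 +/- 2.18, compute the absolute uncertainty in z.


For a product z = x*y, the relative uncertainty is:
uz/z = sqrt((ux/x)^2 + (uy/y)^2)
Relative uncertainties: ux/x = 3.18/87.1 = 0.03651
uy/y = 2.18/50.0 = 0.0436
z = 87.1 * 50.0 = 4355.0
uz = 4355.0 * sqrt(0.03651^2 + 0.0436^2) = 247.658

247.658


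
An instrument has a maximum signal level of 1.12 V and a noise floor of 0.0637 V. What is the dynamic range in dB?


Dynamic range = 20 * log10(Vmax / Vnoise).
DR = 20 * log10(1.12 / 0.0637)
DR = 20 * log10(17.58)
DR = 24.9 dB

24.9 dB


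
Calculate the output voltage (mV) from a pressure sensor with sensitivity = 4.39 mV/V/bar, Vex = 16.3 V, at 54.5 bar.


Output = sensitivity * Vex * P.
Vout = 4.39 * 16.3 * 54.5
Vout = 71.557 * 54.5
Vout = 3899.86 mV

3899.86 mV


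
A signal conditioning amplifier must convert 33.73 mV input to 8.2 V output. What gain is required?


Gain = Vout / Vin (converting to same units).
G = 8.2 V / 33.73 mV
G = 8200.0 mV / 33.73 mV
G = 243.11

243.11


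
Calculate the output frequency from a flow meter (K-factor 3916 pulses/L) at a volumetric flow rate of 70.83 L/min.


Frequency = K * Q / 60 (converting L/min to L/s).
f = 3916 * 70.83 / 60
f = 277370.28 / 60
f = 4622.84 Hz

4622.84 Hz


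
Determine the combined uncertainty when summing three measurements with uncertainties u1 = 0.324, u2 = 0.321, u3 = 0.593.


For a sum of independent quantities, uc = sqrt(u1^2 + u2^2 + u3^2).
uc = sqrt(0.324^2 + 0.321^2 + 0.593^2)
uc = sqrt(0.104976 + 0.103041 + 0.351649)
uc = 0.7481

0.7481


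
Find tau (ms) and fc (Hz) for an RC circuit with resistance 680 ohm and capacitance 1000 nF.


Time constant: tau = R * C.
tau = 680 * 1.00e-06 = 0.00068 s
tau = 0.68 ms
Cutoff frequency: fc = 1 / (2*pi*R*C).
fc = 1 / (2*pi*0.00068) = 234.05 Hz

tau = 0.68 ms, fc = 234.05 Hz


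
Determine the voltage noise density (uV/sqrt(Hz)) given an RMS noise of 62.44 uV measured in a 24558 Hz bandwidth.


Noise spectral density = Vrms / sqrt(BW).
NSD = 62.44 / sqrt(24558)
NSD = 62.44 / 156.7099
NSD = 0.3984 uV/sqrt(Hz)

0.3984 uV/sqrt(Hz)


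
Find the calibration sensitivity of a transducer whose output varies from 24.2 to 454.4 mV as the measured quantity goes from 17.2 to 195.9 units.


Sensitivity = (y2 - y1) / (x2 - x1).
S = (454.4 - 24.2) / (195.9 - 17.2)
S = 430.2 / 178.7
S = 2.4074 mV/unit

2.4074 mV/unit


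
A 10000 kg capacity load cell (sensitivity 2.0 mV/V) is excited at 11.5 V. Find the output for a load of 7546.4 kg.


Vout = rated_output * Vex * (load / capacity).
Vout = 2.0 * 11.5 * (7546.4 / 10000)
Vout = 2.0 * 11.5 * 0.75464
Vout = 17.357 mV

17.357 mV


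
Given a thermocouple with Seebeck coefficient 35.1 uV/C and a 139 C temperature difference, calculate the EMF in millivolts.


The thermocouple output V = sensitivity * dT.
V = 35.1 uV/C * 139 C
V = 4878.9 uV
V = 4.879 mV

4.879 mV


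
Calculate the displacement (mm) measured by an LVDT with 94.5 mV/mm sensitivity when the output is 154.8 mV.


Displacement = Vout / sensitivity.
d = 154.8 / 94.5
d = 1.638 mm

1.638 mm


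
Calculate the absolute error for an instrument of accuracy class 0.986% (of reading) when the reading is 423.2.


Absolute error = (accuracy% / 100) * reading.
Error = (0.986 / 100) * 423.2
Error = 0.00986 * 423.2
Error = 4.1728

4.1728


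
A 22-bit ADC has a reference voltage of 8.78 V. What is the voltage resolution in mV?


The resolution (LSB) of an ADC is Vref / 2^n.
LSB = 8.78 / 2^22
LSB = 8.78 / 4194304
LSB = 2.09e-06 V = 0.00209332 mV

0.00209332 mV


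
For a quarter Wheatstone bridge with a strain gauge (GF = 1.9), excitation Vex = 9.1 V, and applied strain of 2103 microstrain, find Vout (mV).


Quarter bridge output: Vout = (GF * epsilon * Vex) / 4.
Vout = (1.9 * 2103e-6 * 9.1) / 4
Vout = 0.03636087 / 4 V
Vout = 0.00909022 V = 9.0902 mV

9.0902 mV


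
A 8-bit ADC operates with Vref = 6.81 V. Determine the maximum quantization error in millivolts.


The maximum quantization error is +/- LSB/2.
LSB = Vref / 2^n = 6.81 / 256 = 0.02660156 V
Max error = LSB / 2 = 0.02660156 / 2 = 0.01330078 V
Max error = 13.3008 mV

13.3008 mV


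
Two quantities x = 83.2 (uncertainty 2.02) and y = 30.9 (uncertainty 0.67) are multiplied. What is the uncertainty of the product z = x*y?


For a product z = x*y, the relative uncertainty is:
uz/z = sqrt((ux/x)^2 + (uy/y)^2)
Relative uncertainties: ux/x = 2.02/83.2 = 0.024279
uy/y = 0.67/30.9 = 0.021683
z = 83.2 * 30.9 = 2570.9
uz = 2570.9 * sqrt(0.024279^2 + 0.021683^2) = 83.686

83.686


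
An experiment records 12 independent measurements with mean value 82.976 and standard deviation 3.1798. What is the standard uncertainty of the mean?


The standard uncertainty for Type A evaluation is u = s / sqrt(n).
u = 3.1798 / sqrt(12)
u = 3.1798 / 3.4641
u = 0.9179

0.9179


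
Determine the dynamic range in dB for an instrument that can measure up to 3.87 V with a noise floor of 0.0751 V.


Dynamic range = 20 * log10(Vmax / Vnoise).
DR = 20 * log10(3.87 / 0.0751)
DR = 20 * log10(51.53)
DR = 34.24 dB

34.24 dB


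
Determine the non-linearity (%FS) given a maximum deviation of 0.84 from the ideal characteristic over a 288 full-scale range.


Linearity error = (max deviation / full scale) * 100%.
Linearity = (0.84 / 288) * 100
Linearity = 0.292 %FS

0.292 %FS


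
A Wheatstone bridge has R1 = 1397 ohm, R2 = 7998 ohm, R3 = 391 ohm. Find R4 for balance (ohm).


At balance: R1*R4 = R2*R3, so R4 = R2*R3/R1.
R4 = 7998 * 391 / 1397
R4 = 3127218 / 1397
R4 = 2238.52 ohm

2238.52 ohm


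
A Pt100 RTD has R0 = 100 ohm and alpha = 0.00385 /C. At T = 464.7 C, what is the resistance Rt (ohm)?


The RTD equation: Rt = R0 * (1 + alpha * T).
Rt = 100 * (1 + 0.00385 * 464.7)
Rt = 100 * (1 + 1.789095)
Rt = 100 * 2.789095
Rt = 278.91 ohm

278.91 ohm


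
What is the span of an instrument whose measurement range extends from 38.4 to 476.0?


Span = upper range - lower range.
Span = 476.0 - (38.4)
Span = 437.6

437.6


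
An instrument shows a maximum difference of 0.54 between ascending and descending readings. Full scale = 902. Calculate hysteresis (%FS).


Hysteresis = (max difference / full scale) * 100%.
H = (0.54 / 902) * 100
H = 0.06 %FS

0.06 %FS


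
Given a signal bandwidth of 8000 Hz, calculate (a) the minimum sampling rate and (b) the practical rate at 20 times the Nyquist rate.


By Nyquist theorem, fs_min = 2 * fmax.
fs_min = 2 * 8000 = 16000 Hz
Practical rate = 20 * fs_min = 20 * 16000 = 320000 Hz

fs_min = 16000 Hz, fs_practical = 320000 Hz


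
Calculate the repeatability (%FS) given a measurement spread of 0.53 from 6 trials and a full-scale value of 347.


Repeatability = (spread / full scale) * 100%.
R = (0.53 / 347) * 100
R = 0.153 %FS

0.153 %FS


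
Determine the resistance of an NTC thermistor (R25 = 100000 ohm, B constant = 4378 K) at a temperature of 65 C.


NTC thermistor equation: Rt = R25 * exp(B * (1/T - 1/T25)).
T in Kelvin: 338.15 K, T25 = 298.15 K
1/T - 1/T25 = 1/338.15 - 1/298.15 = -0.00039675
B * (1/T - 1/T25) = 4378 * -0.00039675 = -1.737
Rt = 100000 * exp(-1.737) = 17605.4 ohm

17605.4 ohm


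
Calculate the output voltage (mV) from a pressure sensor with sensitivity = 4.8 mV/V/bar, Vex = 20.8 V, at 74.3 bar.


Output = sensitivity * Vex * P.
Vout = 4.8 * 20.8 * 74.3
Vout = 99.84 * 74.3
Vout = 7418.11 mV

7418.11 mV


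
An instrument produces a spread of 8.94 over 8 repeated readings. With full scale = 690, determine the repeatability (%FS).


Repeatability = (spread / full scale) * 100%.
R = (8.94 / 690) * 100
R = 1.296 %FS

1.296 %FS


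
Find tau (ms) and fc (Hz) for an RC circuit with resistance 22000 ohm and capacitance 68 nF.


Time constant: tau = R * C.
tau = 22000 * 6.80e-08 = 0.001496 s
tau = 1.496 ms
Cutoff frequency: fc = 1 / (2*pi*R*C).
fc = 1 / (2*pi*0.001496) = 106.39 Hz

tau = 1.496 ms, fc = 106.39 Hz


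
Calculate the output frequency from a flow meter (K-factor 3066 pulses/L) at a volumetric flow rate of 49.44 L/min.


Frequency = K * Q / 60 (converting L/min to L/s).
f = 3066 * 49.44 / 60
f = 151583.04 / 60
f = 2526.38 Hz

2526.38 Hz


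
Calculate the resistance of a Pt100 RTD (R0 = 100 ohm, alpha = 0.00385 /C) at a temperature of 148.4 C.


The RTD equation: Rt = R0 * (1 + alpha * T).
Rt = 100 * (1 + 0.00385 * 148.4)
Rt = 100 * (1 + 0.57134)
Rt = 100 * 1.57134
Rt = 157.134 ohm

157.134 ohm


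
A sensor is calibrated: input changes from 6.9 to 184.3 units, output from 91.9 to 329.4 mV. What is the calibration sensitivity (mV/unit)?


Sensitivity = (y2 - y1) / (x2 - x1).
S = (329.4 - 91.9) / (184.3 - 6.9)
S = 237.5 / 177.4
S = 1.3388 mV/unit

1.3388 mV/unit


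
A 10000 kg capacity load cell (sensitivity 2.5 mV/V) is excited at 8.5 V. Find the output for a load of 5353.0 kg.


Vout = rated_output * Vex * (load / capacity).
Vout = 2.5 * 8.5 * (5353.0 / 10000)
Vout = 2.5 * 8.5 * 0.5353
Vout = 11.375 mV

11.375 mV


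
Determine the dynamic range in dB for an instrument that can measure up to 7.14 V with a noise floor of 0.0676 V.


Dynamic range = 20 * log10(Vmax / Vnoise).
DR = 20 * log10(7.14 / 0.0676)
DR = 20 * log10(105.62)
DR = 40.48 dB

40.48 dB


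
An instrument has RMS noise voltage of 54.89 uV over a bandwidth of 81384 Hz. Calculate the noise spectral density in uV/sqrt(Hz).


Noise spectral density = Vrms / sqrt(BW).
NSD = 54.89 / sqrt(81384)
NSD = 54.89 / 285.2788
NSD = 0.1924 uV/sqrt(Hz)

0.1924 uV/sqrt(Hz)


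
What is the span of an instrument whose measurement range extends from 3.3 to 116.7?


Span = upper range - lower range.
Span = 116.7 - (3.3)
Span = 113.4

113.4


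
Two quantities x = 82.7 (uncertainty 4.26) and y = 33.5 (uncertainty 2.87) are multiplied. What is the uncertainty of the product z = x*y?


For a product z = x*y, the relative uncertainty is:
uz/z = sqrt((ux/x)^2 + (uy/y)^2)
Relative uncertainties: ux/x = 4.26/82.7 = 0.051511
uy/y = 2.87/33.5 = 0.085672
z = 82.7 * 33.5 = 2770.5
uz = 2770.5 * sqrt(0.051511^2 + 0.085672^2) = 276.949

276.949


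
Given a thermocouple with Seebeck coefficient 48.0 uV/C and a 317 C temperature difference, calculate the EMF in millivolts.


The thermocouple output V = sensitivity * dT.
V = 48.0 uV/C * 317 C
V = 15216.0 uV
V = 15.216 mV

15.216 mV


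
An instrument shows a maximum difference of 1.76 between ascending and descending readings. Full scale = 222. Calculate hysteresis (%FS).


Hysteresis = (max difference / full scale) * 100%.
H = (1.76 / 222) * 100
H = 0.793 %FS

0.793 %FS


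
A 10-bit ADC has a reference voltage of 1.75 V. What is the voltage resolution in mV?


The resolution (LSB) of an ADC is Vref / 2^n.
LSB = 1.75 / 2^10
LSB = 1.75 / 1024
LSB = 0.00170898 V = 1.70898438 mV

1.70898438 mV


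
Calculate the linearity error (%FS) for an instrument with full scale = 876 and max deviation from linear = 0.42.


Linearity error = (max deviation / full scale) * 100%.
Linearity = (0.42 / 876) * 100
Linearity = 0.048 %FS

0.048 %FS


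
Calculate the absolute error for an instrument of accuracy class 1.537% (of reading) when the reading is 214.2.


Absolute error = (accuracy% / 100) * reading.
Error = (1.537 / 100) * 214.2
Error = 0.01537 * 214.2
Error = 3.2923

3.2923


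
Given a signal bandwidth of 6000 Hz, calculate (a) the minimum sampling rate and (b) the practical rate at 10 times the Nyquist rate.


By Nyquist theorem, fs_min = 2 * fmax.
fs_min = 2 * 6000 = 12000 Hz
Practical rate = 10 * fs_min = 10 * 12000 = 120000 Hz

fs_min = 12000 Hz, fs_practical = 120000 Hz


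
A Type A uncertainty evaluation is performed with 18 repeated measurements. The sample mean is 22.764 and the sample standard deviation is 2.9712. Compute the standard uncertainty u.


The standard uncertainty for Type A evaluation is u = s / sqrt(n).
u = 2.9712 / sqrt(18)
u = 2.9712 / 4.2426
u = 0.7003

0.7003


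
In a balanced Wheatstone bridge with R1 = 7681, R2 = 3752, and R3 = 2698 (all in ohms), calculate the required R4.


At balance: R1*R4 = R2*R3, so R4 = R2*R3/R1.
R4 = 3752 * 2698 / 7681
R4 = 10122896 / 7681
R4 = 1317.91 ohm

1317.91 ohm


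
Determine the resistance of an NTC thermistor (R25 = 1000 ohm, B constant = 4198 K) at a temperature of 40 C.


NTC thermistor equation: Rt = R25 * exp(B * (1/T - 1/T25)).
T in Kelvin: 313.15 K, T25 = 298.15 K
1/T - 1/T25 = 1/313.15 - 1/298.15 = -0.00016066
B * (1/T - 1/T25) = 4198 * -0.00016066 = -0.6744
Rt = 1000 * exp(-0.6744) = 509.4 ohm

509.4 ohm


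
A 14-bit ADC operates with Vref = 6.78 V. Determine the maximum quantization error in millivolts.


The maximum quantization error is +/- LSB/2.
LSB = Vref / 2^n = 6.78 / 16384 = 0.00041382 V
Max error = LSB / 2 = 0.00041382 / 2 = 0.00020691 V
Max error = 0.2069 mV

0.2069 mV


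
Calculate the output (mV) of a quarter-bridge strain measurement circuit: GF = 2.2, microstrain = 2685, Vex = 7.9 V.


Quarter bridge output: Vout = (GF * epsilon * Vex) / 4.
Vout = (2.2 * 2685e-6 * 7.9) / 4
Vout = 0.0466653 / 4 V
Vout = 0.01166633 V = 11.6663 mV

11.6663 mV


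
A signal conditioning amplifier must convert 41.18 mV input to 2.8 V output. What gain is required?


Gain = Vout / Vin (converting to same units).
G = 2.8 V / 41.18 mV
G = 2800.0 mV / 41.18 mV
G = 67.99

67.99


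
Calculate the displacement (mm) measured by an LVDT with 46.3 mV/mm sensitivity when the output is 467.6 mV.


Displacement = Vout / sensitivity.
d = 467.6 / 46.3
d = 10.099 mm

10.099 mm


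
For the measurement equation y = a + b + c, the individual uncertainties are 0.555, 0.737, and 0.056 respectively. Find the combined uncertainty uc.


For a sum of independent quantities, uc = sqrt(u1^2 + u2^2 + u3^2).
uc = sqrt(0.555^2 + 0.737^2 + 0.056^2)
uc = sqrt(0.308025 + 0.543169 + 0.003136)
uc = 0.9243

0.9243


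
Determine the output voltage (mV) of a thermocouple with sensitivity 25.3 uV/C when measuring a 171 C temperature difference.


The thermocouple output V = sensitivity * dT.
V = 25.3 uV/C * 171 C
V = 4326.3 uV
V = 4.326 mV

4.326 mV


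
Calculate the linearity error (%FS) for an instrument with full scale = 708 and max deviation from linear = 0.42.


Linearity error = (max deviation / full scale) * 100%.
Linearity = (0.42 / 708) * 100
Linearity = 0.059 %FS

0.059 %FS


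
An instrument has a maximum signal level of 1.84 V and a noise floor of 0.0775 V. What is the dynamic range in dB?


Dynamic range = 20 * log10(Vmax / Vnoise).
DR = 20 * log10(1.84 / 0.0775)
DR = 20 * log10(23.74)
DR = 27.51 dB

27.51 dB


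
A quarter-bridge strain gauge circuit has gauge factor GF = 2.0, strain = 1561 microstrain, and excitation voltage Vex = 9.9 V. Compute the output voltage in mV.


Quarter bridge output: Vout = (GF * epsilon * Vex) / 4.
Vout = (2.0 * 1561e-6 * 9.9) / 4
Vout = 0.0309078 / 4 V
Vout = 0.00772695 V = 7.7269 mV

7.7269 mV


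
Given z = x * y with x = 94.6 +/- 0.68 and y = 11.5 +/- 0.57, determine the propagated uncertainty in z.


For a product z = x*y, the relative uncertainty is:
uz/z = sqrt((ux/x)^2 + (uy/y)^2)
Relative uncertainties: ux/x = 0.68/94.6 = 0.007188
uy/y = 0.57/11.5 = 0.049565
z = 94.6 * 11.5 = 1087.9
uz = 1087.9 * sqrt(0.007188^2 + 0.049565^2) = 54.486

54.486


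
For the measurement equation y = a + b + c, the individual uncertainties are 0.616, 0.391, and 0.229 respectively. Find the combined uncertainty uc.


For a sum of independent quantities, uc = sqrt(u1^2 + u2^2 + u3^2).
uc = sqrt(0.616^2 + 0.391^2 + 0.229^2)
uc = sqrt(0.379456 + 0.152881 + 0.052441)
uc = 0.7647

0.7647


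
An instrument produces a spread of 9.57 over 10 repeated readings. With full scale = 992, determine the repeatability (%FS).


Repeatability = (spread / full scale) * 100%.
R = (9.57 / 992) * 100
R = 0.965 %FS

0.965 %FS


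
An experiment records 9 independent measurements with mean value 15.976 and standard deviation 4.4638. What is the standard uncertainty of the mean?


The standard uncertainty for Type A evaluation is u = s / sqrt(n).
u = 4.4638 / sqrt(9)
u = 4.4638 / 3.0
u = 1.4879

1.4879


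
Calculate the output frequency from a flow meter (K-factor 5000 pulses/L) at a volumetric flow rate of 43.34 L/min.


Frequency = K * Q / 60 (converting L/min to L/s).
f = 5000 * 43.34 / 60
f = 216700.0 / 60
f = 3611.67 Hz

3611.67 Hz


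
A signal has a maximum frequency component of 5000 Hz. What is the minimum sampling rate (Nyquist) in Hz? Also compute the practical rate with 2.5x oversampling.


By Nyquist theorem, fs_min = 2 * fmax.
fs_min = 2 * 5000 = 10000 Hz
Practical rate = 2.5 * fs_min = 2.5 * 10000 = 25000 Hz

fs_min = 10000 Hz, fs_practical = 25000 Hz


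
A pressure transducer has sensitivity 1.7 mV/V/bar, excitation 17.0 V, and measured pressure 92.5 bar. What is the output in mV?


Output = sensitivity * Vex * P.
Vout = 1.7 * 17.0 * 92.5
Vout = 28.9 * 92.5
Vout = 2673.25 mV

2673.25 mV


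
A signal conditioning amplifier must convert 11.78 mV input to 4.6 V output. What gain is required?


Gain = Vout / Vin (converting to same units).
G = 4.6 V / 11.78 mV
G = 4600.0 mV / 11.78 mV
G = 390.49

390.49


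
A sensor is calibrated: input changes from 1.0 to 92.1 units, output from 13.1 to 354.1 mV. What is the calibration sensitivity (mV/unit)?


Sensitivity = (y2 - y1) / (x2 - x1).
S = (354.1 - 13.1) / (92.1 - 1.0)
S = 341.0 / 91.1
S = 3.7431 mV/unit

3.7431 mV/unit


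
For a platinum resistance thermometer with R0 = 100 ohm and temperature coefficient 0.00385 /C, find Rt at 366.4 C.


The RTD equation: Rt = R0 * (1 + alpha * T).
Rt = 100 * (1 + 0.00385 * 366.4)
Rt = 100 * (1 + 1.41064)
Rt = 100 * 2.41064
Rt = 241.064 ohm

241.064 ohm


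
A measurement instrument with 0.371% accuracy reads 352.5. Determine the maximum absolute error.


Absolute error = (accuracy% / 100) * reading.
Error = (0.371 / 100) * 352.5
Error = 0.00371 * 352.5
Error = 1.3078

1.3078


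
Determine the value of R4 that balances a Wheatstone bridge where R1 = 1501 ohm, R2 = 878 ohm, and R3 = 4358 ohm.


At balance: R1*R4 = R2*R3, so R4 = R2*R3/R1.
R4 = 878 * 4358 / 1501
R4 = 3826324 / 1501
R4 = 2549.18 ohm

2549.18 ohm


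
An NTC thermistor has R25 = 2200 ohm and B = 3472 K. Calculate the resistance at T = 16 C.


NTC thermistor equation: Rt = R25 * exp(B * (1/T - 1/T25)).
T in Kelvin: 289.15 K, T25 = 298.15 K
1/T - 1/T25 = 1/289.15 - 1/298.15 = 0.0001044
B * (1/T - 1/T25) = 3472 * 0.0001044 = 0.3625
Rt = 2200 * exp(0.3625) = 3161.1 ohm

3161.1 ohm


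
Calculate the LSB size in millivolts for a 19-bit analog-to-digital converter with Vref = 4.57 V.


The resolution (LSB) of an ADC is Vref / 2^n.
LSB = 4.57 / 2^19
LSB = 4.57 / 524288
LSB = 8.72e-06 V = 0.00871658 mV

0.00871658 mV


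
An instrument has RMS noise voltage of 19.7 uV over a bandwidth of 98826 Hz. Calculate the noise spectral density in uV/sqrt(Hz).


Noise spectral density = Vrms / sqrt(BW).
NSD = 19.7 / sqrt(98826)
NSD = 19.7 / 314.366
NSD = 0.0627 uV/sqrt(Hz)

0.0627 uV/sqrt(Hz)


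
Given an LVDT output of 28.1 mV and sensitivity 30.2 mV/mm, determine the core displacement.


Displacement = Vout / sensitivity.
d = 28.1 / 30.2
d = 0.93 mm

0.93 mm


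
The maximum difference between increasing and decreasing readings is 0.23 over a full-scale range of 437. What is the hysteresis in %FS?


Hysteresis = (max difference / full scale) * 100%.
H = (0.23 / 437) * 100
H = 0.053 %FS

0.053 %FS


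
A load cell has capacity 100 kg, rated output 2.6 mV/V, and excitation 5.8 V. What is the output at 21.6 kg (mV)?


Vout = rated_output * Vex * (load / capacity).
Vout = 2.6 * 5.8 * (21.6 / 100)
Vout = 2.6 * 5.8 * 0.216
Vout = 3.257 mV

3.257 mV


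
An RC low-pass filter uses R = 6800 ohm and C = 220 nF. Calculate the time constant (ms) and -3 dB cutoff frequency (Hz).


Time constant: tau = R * C.
tau = 6800 * 2.20e-07 = 0.001496 s
tau = 1.496 ms
Cutoff frequency: fc = 1 / (2*pi*R*C).
fc = 1 / (2*pi*0.001496) = 106.39 Hz

tau = 1.496 ms, fc = 106.39 Hz


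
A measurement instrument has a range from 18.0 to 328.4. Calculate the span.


Span = upper range - lower range.
Span = 328.4 - (18.0)
Span = 310.4

310.4


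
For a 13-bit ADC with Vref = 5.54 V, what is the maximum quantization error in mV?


The maximum quantization error is +/- LSB/2.
LSB = Vref / 2^n = 5.54 / 8192 = 0.00067627 V
Max error = LSB / 2 = 0.00067627 / 2 = 0.00033813 V
Max error = 0.3381 mV

0.3381 mV


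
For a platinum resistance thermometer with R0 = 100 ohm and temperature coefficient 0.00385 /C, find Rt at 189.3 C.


The RTD equation: Rt = R0 * (1 + alpha * T).
Rt = 100 * (1 + 0.00385 * 189.3)
Rt = 100 * (1 + 0.728805)
Rt = 100 * 1.728805
Rt = 172.88 ohm

172.88 ohm


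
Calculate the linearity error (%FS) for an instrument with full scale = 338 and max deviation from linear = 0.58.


Linearity error = (max deviation / full scale) * 100%.
Linearity = (0.58 / 338) * 100
Linearity = 0.172 %FS

0.172 %FS


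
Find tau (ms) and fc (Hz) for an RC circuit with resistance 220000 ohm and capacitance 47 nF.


Time constant: tau = R * C.
tau = 220000 * 4.70e-08 = 0.01034 s
tau = 10.34 ms
Cutoff frequency: fc = 1 / (2*pi*R*C).
fc = 1 / (2*pi*0.01034) = 15.39 Hz

tau = 10.34 ms, fc = 15.39 Hz


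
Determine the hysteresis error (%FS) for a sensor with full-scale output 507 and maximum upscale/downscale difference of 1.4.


Hysteresis = (max difference / full scale) * 100%.
H = (1.4 / 507) * 100
H = 0.276 %FS

0.276 %FS


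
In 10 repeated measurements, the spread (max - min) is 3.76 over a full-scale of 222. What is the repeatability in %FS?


Repeatability = (spread / full scale) * 100%.
R = (3.76 / 222) * 100
R = 1.694 %FS

1.694 %FS


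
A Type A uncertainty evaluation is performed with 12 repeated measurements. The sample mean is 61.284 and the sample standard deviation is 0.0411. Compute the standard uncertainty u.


The standard uncertainty for Type A evaluation is u = s / sqrt(n).
u = 0.0411 / sqrt(12)
u = 0.0411 / 3.4641
u = 0.0119

0.0119


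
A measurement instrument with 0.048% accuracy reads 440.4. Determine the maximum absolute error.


Absolute error = (accuracy% / 100) * reading.
Error = (0.048 / 100) * 440.4
Error = 0.00048 * 440.4
Error = 0.2114

0.2114


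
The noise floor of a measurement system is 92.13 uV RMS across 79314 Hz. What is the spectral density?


Noise spectral density = Vrms / sqrt(BW).
NSD = 92.13 / sqrt(79314)
NSD = 92.13 / 281.6274
NSD = 0.3271 uV/sqrt(Hz)

0.3271 uV/sqrt(Hz)


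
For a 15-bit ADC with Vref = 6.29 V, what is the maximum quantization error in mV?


The maximum quantization error is +/- LSB/2.
LSB = Vref / 2^n = 6.29 / 32768 = 0.00019196 V
Max error = LSB / 2 = 0.00019196 / 2 = 9.598e-05 V
Max error = 0.096 mV

0.096 mV


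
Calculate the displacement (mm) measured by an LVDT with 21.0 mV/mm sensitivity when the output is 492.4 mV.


Displacement = Vout / sensitivity.
d = 492.4 / 21.0
d = 23.448 mm

23.448 mm


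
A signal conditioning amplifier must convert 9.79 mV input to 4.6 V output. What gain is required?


Gain = Vout / Vin (converting to same units).
G = 4.6 V / 9.79 mV
G = 4600.0 mV / 9.79 mV
G = 469.87

469.87


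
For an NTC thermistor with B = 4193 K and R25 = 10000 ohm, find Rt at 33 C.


NTC thermistor equation: Rt = R25 * exp(B * (1/T - 1/T25)).
T in Kelvin: 306.15 K, T25 = 298.15 K
1/T - 1/T25 = 1/306.15 - 1/298.15 = -8.764e-05
B * (1/T - 1/T25) = 4193 * -8.764e-05 = -0.3675
Rt = 10000 * exp(-0.3675) = 6924.7 ohm

6924.7 ohm


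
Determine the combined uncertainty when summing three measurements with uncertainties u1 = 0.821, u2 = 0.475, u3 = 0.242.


For a sum of independent quantities, uc = sqrt(u1^2 + u2^2 + u3^2).
uc = sqrt(0.821^2 + 0.475^2 + 0.242^2)
uc = sqrt(0.674041 + 0.225625 + 0.058564)
uc = 0.9789

0.9789


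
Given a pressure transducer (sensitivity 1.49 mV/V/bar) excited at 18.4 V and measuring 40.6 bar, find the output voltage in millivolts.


Output = sensitivity * Vex * P.
Vout = 1.49 * 18.4 * 40.6
Vout = 27.416 * 40.6
Vout = 1113.09 mV

1113.09 mV


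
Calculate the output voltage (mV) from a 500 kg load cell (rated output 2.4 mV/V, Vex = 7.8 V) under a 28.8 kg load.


Vout = rated_output * Vex * (load / capacity).
Vout = 2.4 * 7.8 * (28.8 / 500)
Vout = 2.4 * 7.8 * 0.0576
Vout = 1.078 mV

1.078 mV


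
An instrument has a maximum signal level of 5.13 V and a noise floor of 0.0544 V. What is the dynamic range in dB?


Dynamic range = 20 * log10(Vmax / Vnoise).
DR = 20 * log10(5.13 / 0.0544)
DR = 20 * log10(94.3)
DR = 39.49 dB

39.49 dB


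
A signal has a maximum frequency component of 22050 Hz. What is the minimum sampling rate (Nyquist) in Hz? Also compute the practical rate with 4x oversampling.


By Nyquist theorem, fs_min = 2 * fmax.
fs_min = 2 * 22050 = 44100 Hz
Practical rate = 4 * fs_min = 4 * 44100 = 176400 Hz

fs_min = 44100 Hz, fs_practical = 176400 Hz


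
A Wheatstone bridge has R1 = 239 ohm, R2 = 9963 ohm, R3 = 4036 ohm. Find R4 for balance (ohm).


At balance: R1*R4 = R2*R3, so R4 = R2*R3/R1.
R4 = 9963 * 4036 / 239
R4 = 40210668 / 239
R4 = 168245.47 ohm

168245.47 ohm


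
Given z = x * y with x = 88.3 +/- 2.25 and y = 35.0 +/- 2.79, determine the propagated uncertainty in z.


For a product z = x*y, the relative uncertainty is:
uz/z = sqrt((ux/x)^2 + (uy/y)^2)
Relative uncertainties: ux/x = 2.25/88.3 = 0.025481
uy/y = 2.79/35.0 = 0.079714
z = 88.3 * 35.0 = 3090.5
uz = 3090.5 * sqrt(0.025481^2 + 0.079714^2) = 258.637

258.637


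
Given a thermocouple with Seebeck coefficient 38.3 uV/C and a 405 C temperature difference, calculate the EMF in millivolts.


The thermocouple output V = sensitivity * dT.
V = 38.3 uV/C * 405 C
V = 15511.5 uV
V = 15.511 mV

15.511 mV


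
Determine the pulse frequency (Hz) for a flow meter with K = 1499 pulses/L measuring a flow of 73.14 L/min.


Frequency = K * Q / 60 (converting L/min to L/s).
f = 1499 * 73.14 / 60
f = 109636.86 / 60
f = 1827.28 Hz

1827.28 Hz


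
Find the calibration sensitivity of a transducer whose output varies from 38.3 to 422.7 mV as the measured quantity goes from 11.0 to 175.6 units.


Sensitivity = (y2 - y1) / (x2 - x1).
S = (422.7 - 38.3) / (175.6 - 11.0)
S = 384.4 / 164.6
S = 2.3354 mV/unit

2.3354 mV/unit


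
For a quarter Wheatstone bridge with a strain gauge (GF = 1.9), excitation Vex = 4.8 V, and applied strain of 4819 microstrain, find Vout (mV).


Quarter bridge output: Vout = (GF * epsilon * Vex) / 4.
Vout = (1.9 * 4819e-6 * 4.8) / 4
Vout = 0.04394928 / 4 V
Vout = 0.01098732 V = 10.9873 mV

10.9873 mV


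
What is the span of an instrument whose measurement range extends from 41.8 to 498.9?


Span = upper range - lower range.
Span = 498.9 - (41.8)
Span = 457.1

457.1


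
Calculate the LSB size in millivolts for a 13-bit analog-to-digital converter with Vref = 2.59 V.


The resolution (LSB) of an ADC is Vref / 2^n.
LSB = 2.59 / 2^13
LSB = 2.59 / 8192
LSB = 0.00031616 V = 0.31616211 mV

0.31616211 mV


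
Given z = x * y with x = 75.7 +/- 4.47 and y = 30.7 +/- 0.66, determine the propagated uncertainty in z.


For a product z = x*y, the relative uncertainty is:
uz/z = sqrt((ux/x)^2 + (uy/y)^2)
Relative uncertainties: ux/x = 4.47/75.7 = 0.059049
uy/y = 0.66/30.7 = 0.021498
z = 75.7 * 30.7 = 2324.0
uz = 2324.0 * sqrt(0.059049^2 + 0.021498^2) = 146.041

146.041


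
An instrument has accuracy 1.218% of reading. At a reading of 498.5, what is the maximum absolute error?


Absolute error = (accuracy% / 100) * reading.
Error = (1.218 / 100) * 498.5
Error = 0.01218 * 498.5
Error = 6.0717

6.0717


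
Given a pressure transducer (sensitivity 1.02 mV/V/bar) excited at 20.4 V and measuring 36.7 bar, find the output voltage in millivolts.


Output = sensitivity * Vex * P.
Vout = 1.02 * 20.4 * 36.7
Vout = 20.808 * 36.7
Vout = 763.65 mV

763.65 mV


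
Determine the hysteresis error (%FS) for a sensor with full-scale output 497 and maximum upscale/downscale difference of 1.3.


Hysteresis = (max difference / full scale) * 100%.
H = (1.3 / 497) * 100
H = 0.262 %FS

0.262 %FS


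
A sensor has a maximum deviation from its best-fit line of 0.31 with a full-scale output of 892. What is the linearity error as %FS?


Linearity error = (max deviation / full scale) * 100%.
Linearity = (0.31 / 892) * 100
Linearity = 0.035 %FS

0.035 %FS


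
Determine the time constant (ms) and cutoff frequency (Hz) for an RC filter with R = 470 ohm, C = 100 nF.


Time constant: tau = R * C.
tau = 470 * 1.00e-07 = 4.7e-05 s
tau = 0.047 ms
Cutoff frequency: fc = 1 / (2*pi*R*C).
fc = 1 / (2*pi*4.7e-05) = 3386.28 Hz

tau = 0.047 ms, fc = 3386.28 Hz
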